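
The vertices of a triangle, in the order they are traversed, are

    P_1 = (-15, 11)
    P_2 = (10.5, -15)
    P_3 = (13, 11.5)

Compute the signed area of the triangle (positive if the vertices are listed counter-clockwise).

370.375

Cross-terms: 109.5, 315.75, 315.5  ⇒  Σ = 740.75
Signed area = Σ/2 = 370.375 (positive ⇒ counter-clockwise traversal).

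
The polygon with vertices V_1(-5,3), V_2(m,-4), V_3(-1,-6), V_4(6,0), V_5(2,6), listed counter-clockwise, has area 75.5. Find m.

Write out the shoelace sum; only the two edges meeting at V_2 involve m:
2·Area = [((-5)·(-4) − m·3) + (m·(-6) − (-1)·(-4))] + 108
       = -9·m + 124 = 151
⇒ m = -3.

-3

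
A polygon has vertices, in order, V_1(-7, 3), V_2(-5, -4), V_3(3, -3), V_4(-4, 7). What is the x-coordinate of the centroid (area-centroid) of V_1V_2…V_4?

-17/6

Apply the surveyor's formula. First the cross-terms c_i = x_i·y_{i+1} − x_{i+1}·y_i:
  43, 27, 9, 37  ⇒  2A = 116, A = 58.
Then Σ (x_i + x_{i+1})·c_i = -986, so x̄ = -986 / (6·58) = -17/6.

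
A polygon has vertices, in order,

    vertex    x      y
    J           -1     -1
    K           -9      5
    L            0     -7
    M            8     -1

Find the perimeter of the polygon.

44

|JK| = √((-8)² + (6)²) = √100 = 10
|KL| = √((9)² + (-12)²) = √225 = 15
|LM| = √((8)² + (6)²) = √100 = 10
|MJ| = √((-9)² + (0)²) = √81 = 9
Perimeter = 10 + 15 + 10 + 9 = 44.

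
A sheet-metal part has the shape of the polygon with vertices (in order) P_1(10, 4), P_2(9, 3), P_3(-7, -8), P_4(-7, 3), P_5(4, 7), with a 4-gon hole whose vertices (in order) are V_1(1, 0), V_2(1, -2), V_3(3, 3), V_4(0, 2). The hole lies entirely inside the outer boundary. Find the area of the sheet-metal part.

119

Outer boundary:
Apply Gauss's area formula: 2A = Σ (x_i·y_{i+1} − x_{i+1}·y_i), indices taken mod 5.
Σ = (-6) + (-51) + (-77) + (-61) + (-54) = -249
Area = |Σ|/2 = 124.5.
Hole:
Apply the shoelace (surveyor's) formula: 2A = Σ (x_i·y_{i+1} − x_{i+1}·y_i), indices taken mod 4.
Σ = (-2) + (9) + (6) + (-2) = 11
Area = |Σ|/2 = 5.5.
Net area = 124.5 − 5.5 = 119.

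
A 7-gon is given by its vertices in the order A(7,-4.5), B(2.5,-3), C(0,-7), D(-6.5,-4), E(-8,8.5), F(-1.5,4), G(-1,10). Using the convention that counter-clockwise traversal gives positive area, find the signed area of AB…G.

-127.875

Apply the surveyor's formula: 2A = Σ (x_i·y_{i+1} − x_{i+1}·y_i), indices taken mod 7.
Σ = (-9.75) + (-17.5) + (-45.5) + (-87.25) + (-19.25) + (-11) + (-65.5) = -255.75
Signed area = Σ/2 = -127.875 (negative ⇒ clockwise traversal).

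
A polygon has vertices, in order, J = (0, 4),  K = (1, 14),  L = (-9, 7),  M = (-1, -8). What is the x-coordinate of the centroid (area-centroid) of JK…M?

-103/34

Apply Gauss's area formula. First the cross-terms c_i = x_i·y_{i+1} − x_{i+1}·y_i:
  -4, 133, 79, -4  ⇒  2A = 204, A = 102.
Then Σ (x_i + x_{i+1})·c_i = -1854, so x̄ = -1854 / (6·102) = -103/34.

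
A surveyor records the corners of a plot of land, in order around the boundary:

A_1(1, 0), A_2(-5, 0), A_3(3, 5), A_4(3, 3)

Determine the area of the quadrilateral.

Cross-terms: 0, -25, -6, -3  ⇒  Σ = -34
Area = |Σ|/2 = 17.

17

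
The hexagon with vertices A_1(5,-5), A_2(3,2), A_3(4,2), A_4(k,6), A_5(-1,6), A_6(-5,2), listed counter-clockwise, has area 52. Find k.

Write out the shoelace sum; only the two edges meeting at A_4 involve k:
2·Area = [(4·6 − k·2) + (k·6 − (-1)·6)] + 66
       = 4·k + 96 = 104
⇒ k = 2.

2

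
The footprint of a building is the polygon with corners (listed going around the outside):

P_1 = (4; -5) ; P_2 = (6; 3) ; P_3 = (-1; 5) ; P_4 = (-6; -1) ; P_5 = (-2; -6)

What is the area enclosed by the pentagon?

87

P_1→P_2: (4)(3) − (6)(-5) = 42
P_2→P_3: (6)(5) − (-1)(3) = 33
P_3→P_4: (-1)(-1) − (-6)(5) = 31
P_4→P_5: (-6)(-6) − (-2)(-1) = 34
P_5→P_1: (-2)(-5) − (4)(-6) = 34
Σ = 174
Area = |Σ|/2 = 87.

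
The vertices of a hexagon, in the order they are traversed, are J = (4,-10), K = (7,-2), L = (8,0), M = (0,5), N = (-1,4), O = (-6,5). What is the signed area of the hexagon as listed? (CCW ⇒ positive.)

91

Cross-terms: 62, 16, 40, 5, 19, 40  ⇒  Σ = 182
Signed area = Σ/2 = 91 (positive ⇒ counter-clockwise traversal).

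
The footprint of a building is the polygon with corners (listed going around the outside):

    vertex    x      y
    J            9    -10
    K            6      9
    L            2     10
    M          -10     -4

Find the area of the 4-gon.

205.5

Σ = (141) + (42) + (92) + (136) = 411
Area = |Σ|/2 = 205.5.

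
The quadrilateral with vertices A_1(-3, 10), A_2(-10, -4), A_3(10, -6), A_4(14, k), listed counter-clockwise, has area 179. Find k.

-6

Write out the shoelace sum; only the two edges meeting at A_4 involve k:
2·Area = [(10·k − 14·(-6)) + (14·10 − (-3)·k)] + 212
       = 13·k + 436 = 358
⇒ k = -6.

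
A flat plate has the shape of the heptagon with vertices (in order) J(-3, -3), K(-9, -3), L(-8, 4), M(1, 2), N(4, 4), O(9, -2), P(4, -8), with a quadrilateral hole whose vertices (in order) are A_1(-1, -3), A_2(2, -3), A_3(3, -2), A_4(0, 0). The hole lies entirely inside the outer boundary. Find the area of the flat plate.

Outer boundary:
Σ = (-18) + (-60) + (-20) + (-4) + (-44) + (-64) + (-36) = -246
Area = |Σ|/2 = 123.
Hole:
Apply the shoelace (surveyor's) formula: 2A = Σ (x_i·y_{i+1} − x_{i+1}·y_i), indices taken mod 4.
A_1→A_2: (-1)(-3) − (2)(-3) = 9
A_2→A_3: (2)(-2) − (3)(-3) = 5
A_3→A_4: (3)(0) − (0)(-2) = 0
A_4→A_1: (0)(-3) − (-1)(0) = 0
Σ = 14
Area = |Σ|/2 = 7.
Net area = 123 − 7 = 116.

116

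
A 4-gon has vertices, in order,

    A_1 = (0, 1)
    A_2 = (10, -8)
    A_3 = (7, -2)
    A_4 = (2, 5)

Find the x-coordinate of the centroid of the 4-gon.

Apply the surveyor's formula. First the cross-terms c_i = x_i·y_{i+1} − x_{i+1}·y_i:
  -10, 36, 39, 2  ⇒  2A = 67, A = 33.5.
Then Σ (x_i + x_{i+1})·c_i = 867, so x̄ = 867 / (6·33.5) = 289/67.

289/67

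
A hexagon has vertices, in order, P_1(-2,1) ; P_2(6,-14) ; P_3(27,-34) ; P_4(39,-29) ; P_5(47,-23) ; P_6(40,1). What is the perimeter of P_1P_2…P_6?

|P_1P_2| = √((8)² + (-15)²) = √289 = 17
|P_2P_3| = √((21)² + (-20)²) = √841 = 29
|P_3P_4| = √((12)² + (5)²) = √169 = 13
|P_4P_5| = √((8)² + (6)²) = √100 = 10
|P_5P_6| = √((-7)² + (24)²) = √625 = 25
|P_6P_1| = √((-42)² + (0)²) = √1764 = 42
Perimeter = 17 + 29 + 13 + 10 + 25 + 42 = 136.

136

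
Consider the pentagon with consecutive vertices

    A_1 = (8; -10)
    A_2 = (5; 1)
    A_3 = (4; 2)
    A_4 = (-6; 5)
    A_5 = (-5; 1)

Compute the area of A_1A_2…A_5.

Σ = (58) + (6) + (32) + (19) + (42) = 157
Area = |Σ|/2 = 78.5.

78.5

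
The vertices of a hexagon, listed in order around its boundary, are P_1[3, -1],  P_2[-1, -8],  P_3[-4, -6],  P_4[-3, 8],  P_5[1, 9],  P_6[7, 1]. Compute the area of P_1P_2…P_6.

104

Apply the surveyor's formula: 2A = Σ (x_i·y_{i+1} − x_{i+1}·y_i), indices taken mod 6.
P_1→P_2: (3)(-8) − (-1)(-1) = -25
P_2→P_3: (-1)(-6) − (-4)(-8) = -26
P_3→P_4: (-4)(8) − (-3)(-6) = -50
P_4→P_5: (-3)(9) − (1)(8) = -35
P_5→P_6: (1)(1) − (7)(9) = -62
P_6→P_1: (7)(-1) − (3)(1) = -10
Σ = -208
Area = |Σ|/2 = 104.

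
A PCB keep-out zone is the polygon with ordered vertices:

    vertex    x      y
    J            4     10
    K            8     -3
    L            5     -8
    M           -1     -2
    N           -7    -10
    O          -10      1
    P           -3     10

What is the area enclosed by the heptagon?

218.5

J→K: (4)(-3) − (8)(10) = -92
K→L: (8)(-8) − (5)(-3) = -49
L→M: (5)(-2) − (-1)(-8) = -18
M→N: (-1)(-10) − (-7)(-2) = -4
N→O: (-7)(1) − (-10)(-10) = -107
O→P: (-10)(10) − (-3)(1) = -97
P→J: (-3)(10) − (4)(10) = -70
Σ = -437
Area = |Σ|/2 = 218.5.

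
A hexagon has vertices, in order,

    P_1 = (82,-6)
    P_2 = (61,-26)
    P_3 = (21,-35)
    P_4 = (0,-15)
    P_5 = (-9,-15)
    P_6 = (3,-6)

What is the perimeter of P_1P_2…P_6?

|P_1P_2| = √((-21)² + (-20)²) = √841 = 29
|P_2P_3| = √((-40)² + (-9)²) = √1681 = 41
|P_3P_4| = √((-21)² + (20)²) = √841 = 29
|P_4P_5| = √((-9)² + (0)²) = √81 = 9
|P_5P_6| = √((12)² + (9)²) = √225 = 15
|P_6P_1| = √((79)² + (0)²) = √6241 = 79
Perimeter = 29 + 41 + 29 + 9 + 15 + 79 = 202.

202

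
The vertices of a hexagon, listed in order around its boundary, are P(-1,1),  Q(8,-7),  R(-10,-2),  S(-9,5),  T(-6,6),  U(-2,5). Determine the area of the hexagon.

Apply Gauss's area formula: 2A = Σ (x_i·y_{i+1} − x_{i+1}·y_i), indices taken mod 6.
Σ = (-1) + (-86) + (-68) + (-24) + (-18) + (3) = -194
Area = |Σ|/2 = 97.

97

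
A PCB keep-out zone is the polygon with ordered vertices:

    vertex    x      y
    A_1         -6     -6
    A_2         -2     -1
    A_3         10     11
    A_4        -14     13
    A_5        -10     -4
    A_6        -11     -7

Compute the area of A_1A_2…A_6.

Apply Gauss's area formula: 2A = Σ (x_i·y_{i+1} − x_{i+1}·y_i), indices taken mod 6.
Cross-terms: -6, -12, 284, 186, 26, 24  ⇒  Σ = 502
Area = |Σ|/2 = 251.

251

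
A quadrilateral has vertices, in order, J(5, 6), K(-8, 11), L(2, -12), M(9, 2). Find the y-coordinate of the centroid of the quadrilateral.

Apply the surveyor's formula. First the cross-terms c_i = x_i·y_{i+1} − x_{i+1}·y_i:
  103, 74, 112, 44  ⇒  2A = 333, A = 166.5.
Then Σ (y_i + y_{i+1})·c_i = 909, so ȳ = 909 / (6·166.5) = 101/111.

101/111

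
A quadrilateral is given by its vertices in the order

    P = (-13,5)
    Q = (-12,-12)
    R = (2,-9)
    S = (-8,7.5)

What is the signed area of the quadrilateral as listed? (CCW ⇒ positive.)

174.25

Cross-terms: 216, 132, -57, 57.5  ⇒  Σ = 348.5
Signed area = Σ/2 = 174.25 (positive ⇒ counter-clockwise traversal).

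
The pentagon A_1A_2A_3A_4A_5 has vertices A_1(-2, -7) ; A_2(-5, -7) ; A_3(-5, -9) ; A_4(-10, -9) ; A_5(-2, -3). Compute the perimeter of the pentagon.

|A_1A_2| = √((-3)² + (0)²) = √9 = 3
|A_2A_3| = √((0)² + (-2)²) = √4 = 2
|A_3A_4| = √((-5)² + (0)²) = √25 = 5
|A_4A_5| = √((8)² + (6)²) = √100 = 10
|A_5A_1| = √((0)² + (-4)²) = √16 = 4
Perimeter = 3 + 2 + 5 + 10 + 4 = 24.

24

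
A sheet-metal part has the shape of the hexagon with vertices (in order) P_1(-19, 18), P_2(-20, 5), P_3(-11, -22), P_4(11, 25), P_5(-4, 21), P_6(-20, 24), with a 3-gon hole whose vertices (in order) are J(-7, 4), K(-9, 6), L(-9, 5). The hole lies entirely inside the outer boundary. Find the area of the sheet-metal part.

Outer boundary:
Cross-terms: 265, 495, -33, 331, 324, 96  ⇒  Σ = 1478
Area = |Σ|/2 = 739.
Hole:
Apply the surveyor's formula: 2A = Σ (x_i·y_{i+1} − x_{i+1}·y_i), indices taken mod 3.
Σ = (-6) + (9) + (-1) = 2
Area = |Σ|/2 = 1.
Net area = 739 − 1 = 738.

738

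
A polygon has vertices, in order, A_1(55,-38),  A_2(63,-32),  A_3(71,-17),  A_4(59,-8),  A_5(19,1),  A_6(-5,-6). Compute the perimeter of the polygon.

176

|A_1A_2| = √((8)² + (6)²) = √100 = 10
|A_2A_3| = √((8)² + (15)²) = √289 = 17
|A_3A_4| = √((-12)² + (9)²) = √225 = 15
|A_4A_5| = √((-40)² + (9)²) = √1681 = 41
|A_5A_6| = √((-24)² + (-7)²) = √625 = 25
|A_6A_1| = √((60)² + (-32)²) = √4624 = 68
Perimeter = 10 + 17 + 15 + 41 + 25 + 68 = 176.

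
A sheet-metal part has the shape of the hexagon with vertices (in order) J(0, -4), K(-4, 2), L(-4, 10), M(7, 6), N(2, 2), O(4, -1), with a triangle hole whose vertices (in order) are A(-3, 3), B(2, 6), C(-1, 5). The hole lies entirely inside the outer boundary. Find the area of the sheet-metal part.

Outer boundary:
Apply the shoelace formula: 2A = Σ (x_i·y_{i+1} − x_{i+1}·y_i), indices taken mod 6.
Σ = (-16) + (-32) + (-94) + (2) + (-10) + (-16) = -166
Area = |Σ|/2 = 83.
Hole:
Apply the surveyor's formula: 2A = Σ (x_i·y_{i+1} − x_{i+1}·y_i), indices taken mod 3.
A→B: (-3)(6) − (2)(3) = -24
B→C: (2)(5) − (-1)(6) = 16
C→A: (-1)(3) − (-3)(5) = 12
Σ = 4
Area = |Σ|/2 = 2.
Net area = 83 − 2 = 81.

81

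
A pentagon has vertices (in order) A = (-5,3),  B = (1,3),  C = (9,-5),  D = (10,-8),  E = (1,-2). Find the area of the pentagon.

45.5

Σ = (-18) + (-32) + (-22) + (-12) + (-7) = -91
Area = |Σ|/2 = 45.5.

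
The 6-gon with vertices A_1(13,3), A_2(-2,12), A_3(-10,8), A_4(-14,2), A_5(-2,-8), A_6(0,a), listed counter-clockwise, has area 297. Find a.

Write out the shoelace sum; only the two edges meeting at A_6 involve a:
2·Area = [((-2)·a − 0·(-8)) + (0·3 − 13·a)] + 474
       = -15·a + 474 = 594
⇒ a = -8.

-8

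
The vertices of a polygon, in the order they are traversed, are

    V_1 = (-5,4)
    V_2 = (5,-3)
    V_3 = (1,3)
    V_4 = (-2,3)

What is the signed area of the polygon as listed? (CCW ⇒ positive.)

14.5

Apply the surveyor's formula: 2A = Σ (x_i·y_{i+1} − x_{i+1}·y_i), indices taken mod 4.
Σ = (-5) + (18) + (9) + (7) = 29
Signed area = Σ/2 = 14.5 (positive ⇒ counter-clockwise traversal).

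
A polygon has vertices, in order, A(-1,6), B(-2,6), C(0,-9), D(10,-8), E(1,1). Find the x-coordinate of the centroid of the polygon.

Apply the shoelace formula. First the cross-terms c_i = x_i·y_{i+1} − x_{i+1}·y_i:
  6, 18, 90, 18, 7  ⇒  2A = 139, A = 69.5.
Then Σ (x_i + x_{i+1})·c_i = 1044, so x̄ = 1044 / (6·69.5) = 348/139.

348/139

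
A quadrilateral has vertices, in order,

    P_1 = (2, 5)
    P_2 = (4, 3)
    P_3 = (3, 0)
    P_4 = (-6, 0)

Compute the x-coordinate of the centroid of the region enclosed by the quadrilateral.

9/53

Apply the surveyor's formula. First the cross-terms c_i = x_i·y_{i+1} − x_{i+1}·y_i:
  -14, -9, 0, -30  ⇒  2A = -53, A = -26.5.
Then Σ (x_i + x_{i+1})·c_i = -27, so x̄ = -27 / (6·(-26.5)) = 9/53.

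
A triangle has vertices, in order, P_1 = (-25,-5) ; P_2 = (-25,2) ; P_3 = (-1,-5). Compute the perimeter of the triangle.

|P_1P_2| = √((0)² + (7)²) = √49 = 7
|P_2P_3| = √((24)² + (-7)²) = √625 = 25
|P_3P_1| = √((-24)² + (0)²) = √576 = 24
Perimeter = 7 + 25 + 24 = 56.

56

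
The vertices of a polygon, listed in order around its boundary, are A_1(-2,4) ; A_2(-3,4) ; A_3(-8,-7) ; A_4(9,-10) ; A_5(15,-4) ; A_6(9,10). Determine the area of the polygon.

278

Apply the shoelace formula: 2A = Σ (x_i·y_{i+1} − x_{i+1}·y_i), indices taken mod 6.
Σ = (4) + (53) + (143) + (114) + (186) + (56) = 556
Area = |Σ|/2 = 278.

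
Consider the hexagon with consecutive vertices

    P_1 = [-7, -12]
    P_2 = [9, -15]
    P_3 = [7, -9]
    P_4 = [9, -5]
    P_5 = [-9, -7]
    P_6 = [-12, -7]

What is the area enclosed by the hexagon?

Apply the shoelace formula: 2A = Σ (x_i·y_{i+1} − x_{i+1}·y_i), indices taken mod 6.
Cross-terms: 213, 24, 46, -108, -21, 95  ⇒  Σ = 249
Area = |Σ|/2 = 124.5.

124.5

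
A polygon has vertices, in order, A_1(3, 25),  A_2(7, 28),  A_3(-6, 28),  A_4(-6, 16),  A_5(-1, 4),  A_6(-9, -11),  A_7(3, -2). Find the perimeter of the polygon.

102

|A_1A_2| = √((4)² + (3)²) = √25 = 5
|A_2A_3| = √((-13)² + (0)²) = √169 = 13
|A_3A_4| = √((0)² + (-12)²) = √144 = 12
|A_4A_5| = √((5)² + (-12)²) = √169 = 13
|A_5A_6| = √((-8)² + (-15)²) = √289 = 17
|A_6A_7| = √((12)² + (9)²) = √225 = 15
|A_7A_1| = √((0)² + (27)²) = √729 = 27
Perimeter = 5 + 13 + 12 + 13 + 17 + 15 + 27 = 102.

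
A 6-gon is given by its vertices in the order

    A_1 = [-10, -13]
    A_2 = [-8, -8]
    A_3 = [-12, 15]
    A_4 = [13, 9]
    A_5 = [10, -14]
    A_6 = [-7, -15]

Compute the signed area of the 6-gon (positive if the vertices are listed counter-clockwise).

-561

A_1→A_2: (-10)(-8) − (-8)(-13) = -24
A_2→A_3: (-8)(15) − (-12)(-8) = -216
A_3→A_4: (-12)(9) − (13)(15) = -303
A_4→A_5: (13)(-14) − (10)(9) = -272
A_5→A_6: (10)(-15) − (-7)(-14) = -248
A_6→A_1: (-7)(-13) − (-10)(-15) = -59
Σ = -1122
Signed area = Σ/2 = -561 (negative ⇒ clockwise traversal).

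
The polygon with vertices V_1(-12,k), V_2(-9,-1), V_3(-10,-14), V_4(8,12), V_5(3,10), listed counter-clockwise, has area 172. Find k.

5

Write out the shoelace sum; only the two edges meeting at V_1 involve k:
2·Area = [(3·k − (-12)·10) + ((-12)·(-1) − (-9)·k)] + 152
       = 12·k + 284 = 344
⇒ k = 5.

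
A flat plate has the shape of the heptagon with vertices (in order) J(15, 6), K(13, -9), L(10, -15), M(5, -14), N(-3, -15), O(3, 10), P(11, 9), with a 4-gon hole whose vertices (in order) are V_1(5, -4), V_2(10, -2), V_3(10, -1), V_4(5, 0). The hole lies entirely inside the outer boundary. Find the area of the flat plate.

Outer boundary:
Σ = (-213) + (-105) + (-65) + (-117) + (15) + (-83) + (-69) = -637
Area = |Σ|/2 = 318.5.
Hole:
Cross-terms: 30, 10, 5, -20  ⇒  Σ = 25
Area = |Σ|/2 = 12.5.
Net area = 318.5 − 12.5 = 306.

306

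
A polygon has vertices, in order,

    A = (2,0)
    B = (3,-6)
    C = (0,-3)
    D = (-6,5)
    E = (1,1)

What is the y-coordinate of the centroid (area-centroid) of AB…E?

Apply Gauss's area formula. First the cross-terms c_i = x_i·y_{i+1} − x_{i+1}·y_i:
  -12, -9, -18, -11, -2  ⇒  2A = -52, A = -26.
Then Σ (y_i + y_{i+1})·c_i = 49, so ȳ = 49 / (6·(-26)) = -49/156.

-49/156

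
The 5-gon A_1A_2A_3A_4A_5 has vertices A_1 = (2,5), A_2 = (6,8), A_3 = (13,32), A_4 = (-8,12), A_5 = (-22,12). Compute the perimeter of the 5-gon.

|A_1A_2| = √((4)² + (3)²) = √25 = 5
|A_2A_3| = √((7)² + (24)²) = √625 = 25
|A_3A_4| = √((-21)² + (-20)²) = √841 = 29
|A_4A_5| = √((-14)² + (0)²) = √196 = 14
|A_5A_1| = √((24)² + (-7)²) = √625 = 25
Perimeter = 5 + 25 + 29 + 14 + 25 = 98.

98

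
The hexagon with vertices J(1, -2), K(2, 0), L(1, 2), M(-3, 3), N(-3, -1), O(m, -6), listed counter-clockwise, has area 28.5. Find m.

The doubled signed area Σ (x_i y_{i+1} − x_{i+1} y_i) is linear in m.
With m=0 it equals 53; the coefficient of m is -1 (from the two edges through O).
So -1·m + 53 = 2·28.5 = 57 ⇒ m = -4.

-4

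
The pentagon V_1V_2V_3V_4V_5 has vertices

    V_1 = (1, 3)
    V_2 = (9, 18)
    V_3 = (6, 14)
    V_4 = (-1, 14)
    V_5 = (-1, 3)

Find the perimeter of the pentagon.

|V_1V_2| = √((8)² + (15)²) = √289 = 17
|V_2V_3| = √((-3)² + (-4)²) = √25 = 5
|V_3V_4| = √((-7)² + (0)²) = √49 = 7
|V_4V_5| = √((0)² + (-11)²) = √121 = 11
|V_5V_1| = √((2)² + (0)²) = √4 = 2
Perimeter = 17 + 5 + 7 + 11 + 2 = 42.

42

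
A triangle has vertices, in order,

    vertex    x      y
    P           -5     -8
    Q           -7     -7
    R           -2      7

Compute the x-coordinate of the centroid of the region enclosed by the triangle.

-14/3

Apply the surveyor's formula. First the cross-terms c_i = x_i·y_{i+1} − x_{i+1}·y_i:
  -21, -63, 51  ⇒  2A = -33, A = -16.5.
Then Σ (x_i + x_{i+1})·c_i = 462, so x̄ = 462 / (6·(-16.5)) = -14/3.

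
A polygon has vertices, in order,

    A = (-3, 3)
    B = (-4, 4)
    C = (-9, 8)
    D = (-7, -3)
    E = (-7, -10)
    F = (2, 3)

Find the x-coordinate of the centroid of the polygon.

-346/75

Apply Gauss's area formula. First the cross-terms c_i = x_i·y_{i+1} − x_{i+1}·y_i:
  0, 4, 83, 49, -1, 15  ⇒  2A = 150, A = 75.
Then Σ (x_i + x_{i+1})·c_i = -2076, so x̄ = -2076 / (6·75) = -346/75.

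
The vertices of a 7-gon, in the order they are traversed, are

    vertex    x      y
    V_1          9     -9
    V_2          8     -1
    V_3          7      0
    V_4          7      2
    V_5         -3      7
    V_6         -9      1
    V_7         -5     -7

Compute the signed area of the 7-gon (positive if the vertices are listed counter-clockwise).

187.5

Apply the shoelace (surveyor's) formula: 2A = Σ (x_i·y_{i+1} − x_{i+1}·y_i), indices taken mod 7.
V_1→V_2: (9)(-1) − (8)(-9) = 63
V_2→V_3: (8)(0) − (7)(-1) = 7
V_3→V_4: (7)(2) − (7)(0) = 14
V_4→V_5: (7)(7) − (-3)(2) = 55
V_5→V_6: (-3)(1) − (-9)(7) = 60
V_6→V_7: (-9)(-7) − (-5)(1) = 68
V_7→V_1: (-5)(-9) − (9)(-7) = 108
Σ = 375
Signed area = Σ/2 = 187.5 (positive ⇒ counter-clockwise traversal).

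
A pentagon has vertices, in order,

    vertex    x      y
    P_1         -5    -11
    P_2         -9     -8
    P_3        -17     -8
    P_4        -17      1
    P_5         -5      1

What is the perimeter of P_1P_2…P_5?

46

|P_1P_2| = √((-4)² + (3)²) = √25 = 5
|P_2P_3| = √((-8)² + (0)²) = √64 = 8
|P_3P_4| = √((0)² + (9)²) = √81 = 9
|P_4P_5| = √((12)² + (0)²) = √144 = 12
|P_5P_1| = √((0)² + (-12)²) = √144 = 12
Perimeter = 5 + 8 + 9 + 12 + 12 = 46.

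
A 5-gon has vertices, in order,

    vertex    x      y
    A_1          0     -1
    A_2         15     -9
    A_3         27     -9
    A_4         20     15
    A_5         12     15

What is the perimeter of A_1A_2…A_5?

|A_1A_2| = √((15)² + (-8)²) = √289 = 17
|A_2A_3| = √((12)² + (0)²) = √144 = 12
|A_3A_4| = √((-7)² + (24)²) = √625 = 25
|A_4A_5| = √((-8)² + (0)²) = √64 = 8
|A_5A_1| = √((-12)² + (-16)²) = √400 = 20
Perimeter = 17 + 12 + 25 + 8 + 20 = 82.

82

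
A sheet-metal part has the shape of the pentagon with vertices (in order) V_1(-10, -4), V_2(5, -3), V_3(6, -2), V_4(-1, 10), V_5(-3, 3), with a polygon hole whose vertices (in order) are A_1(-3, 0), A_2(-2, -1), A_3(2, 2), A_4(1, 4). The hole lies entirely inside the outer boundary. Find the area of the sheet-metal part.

Outer boundary:
Σ = (50) + (8) + (58) + (27) + (42) = 185
Area = |Σ|/2 = 92.5.
Hole:
Σ = (3) + (-2) + (6) + (12) = 19
Area = |Σ|/2 = 9.5.
Net area = 92.5 − 9.5 = 83.

83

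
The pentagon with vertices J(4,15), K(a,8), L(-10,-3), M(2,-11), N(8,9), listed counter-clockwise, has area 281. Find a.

Write out the shoelace sum; only the two edges meeting at K involve a:
2·Area = [(4·8 − a·15) + (a·(-3) − (-10)·8)] + 306
       = -18·a + 418 = 562
⇒ a = -8.

-8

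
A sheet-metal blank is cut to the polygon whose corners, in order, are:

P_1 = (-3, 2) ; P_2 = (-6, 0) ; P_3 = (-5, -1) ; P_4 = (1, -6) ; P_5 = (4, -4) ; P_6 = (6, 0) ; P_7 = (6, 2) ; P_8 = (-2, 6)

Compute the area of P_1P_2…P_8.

79.5

Cross-terms: 12, 6, 31, 20, 24, 12, 40, 14  ⇒  Σ = 159
Area = |Σ|/2 = 79.5.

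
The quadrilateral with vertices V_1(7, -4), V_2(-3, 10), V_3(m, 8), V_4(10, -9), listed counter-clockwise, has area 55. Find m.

The doubled signed area Σ (x_i y_{i+1} − x_{i+1} y_i) is linear in m.
With m=0 it equals -23; the coefficient of m is -19 (from the two edges through V_3).
So -19·m + -23 = 2·55 = 110 ⇒ m = -7.

-7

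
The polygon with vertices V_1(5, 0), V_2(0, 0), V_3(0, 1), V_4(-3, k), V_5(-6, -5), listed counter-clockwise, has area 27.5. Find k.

2

Write out the shoelace sum; only the two edges meeting at V_4 involve k:
2·Area = [(0·k − (-3)·1) + ((-3)·(-5) − (-6)·k)] + 25
       = 6·k + 43 = 55
⇒ k = 2.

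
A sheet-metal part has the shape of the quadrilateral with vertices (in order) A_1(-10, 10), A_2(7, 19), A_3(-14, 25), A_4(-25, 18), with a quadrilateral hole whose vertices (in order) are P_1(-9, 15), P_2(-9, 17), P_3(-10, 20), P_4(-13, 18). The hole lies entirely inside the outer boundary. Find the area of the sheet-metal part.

Outer boundary:
Apply Gauss's area formula: 2A = Σ (x_i·y_{i+1} − x_{i+1}·y_i), indices taken mod 4.
A_1→A_2: (-10)(19) − (7)(10) = -260
A_2→A_3: (7)(25) − (-14)(19) = 441
A_3→A_4: (-14)(18) − (-25)(25) = 373
A_4→A_1: (-25)(10) − (-10)(18) = -70
Σ = 484
Area = |Σ|/2 = 242.
Hole:
Σ = (-18) + (-10) + (80) + (-33) = 19
Area = |Σ|/2 = 9.5.
Net area = 242 − 9.5 = 232.5.

232.5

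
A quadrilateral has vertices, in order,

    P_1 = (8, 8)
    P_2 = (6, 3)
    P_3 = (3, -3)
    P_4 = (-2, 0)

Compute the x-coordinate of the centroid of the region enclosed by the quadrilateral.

227/73

Apply Gauss's area formula. First the cross-terms c_i = x_i·y_{i+1} − x_{i+1}·y_i:
  -24, -27, -6, -16  ⇒  2A = -73, A = -36.5.
Then Σ (x_i + x_{i+1})·c_i = -681, so x̄ = -681 / (6·(-36.5)) = 227/73.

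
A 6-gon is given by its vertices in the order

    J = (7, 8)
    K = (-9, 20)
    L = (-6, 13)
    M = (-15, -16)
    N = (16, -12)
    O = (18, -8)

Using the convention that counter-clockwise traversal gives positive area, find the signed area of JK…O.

Apply the surveyor's formula: 2A = Σ (x_i·y_{i+1} − x_{i+1}·y_i), indices taken mod 6.
Σ = (212) + (3) + (291) + (436) + (88) + (200) = 1230
Signed area = Σ/2 = 615 (positive ⇒ counter-clockwise traversal).

615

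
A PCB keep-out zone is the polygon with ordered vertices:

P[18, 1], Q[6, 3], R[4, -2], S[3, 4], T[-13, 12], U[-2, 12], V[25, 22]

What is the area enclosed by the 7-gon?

Apply the shoelace formula: 2A = Σ (x_i·y_{i+1} − x_{i+1}·y_i), indices taken mod 7.
P→Q: (18)(3) − (6)(1) = 48
Q→R: (6)(-2) − (4)(3) = -24
R→S: (4)(4) − (3)(-2) = 22
S→T: (3)(12) − (-13)(4) = 88
T→U: (-13)(12) − (-2)(12) = -132
U→V: (-2)(22) − (25)(12) = -344
V→P: (25)(1) − (18)(22) = -371
Σ = -713
Area = |Σ|/2 = 356.5.

356.5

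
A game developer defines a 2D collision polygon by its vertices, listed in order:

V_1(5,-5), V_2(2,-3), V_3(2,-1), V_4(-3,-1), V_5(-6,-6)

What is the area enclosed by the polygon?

33

Apply Gauss's area formula: 2A = Σ (x_i·y_{i+1} − x_{i+1}·y_i), indices taken mod 5.
Cross-terms: -5, 4, -5, 12, 60  ⇒  Σ = 66
Area = |Σ|/2 = 33.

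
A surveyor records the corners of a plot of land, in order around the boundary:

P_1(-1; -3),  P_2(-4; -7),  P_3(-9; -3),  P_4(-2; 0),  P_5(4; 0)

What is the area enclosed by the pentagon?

P_1→P_2: (-1)(-7) − (-4)(-3) = -5
P_2→P_3: (-4)(-3) − (-9)(-7) = -51
P_3→P_4: (-9)(0) − (-2)(-3) = -6
P_4→P_5: (-2)(0) − (4)(0) = 0
P_5→P_1: (4)(-3) − (-1)(0) = -12
Σ = -74
Area = |Σ|/2 = 37.

37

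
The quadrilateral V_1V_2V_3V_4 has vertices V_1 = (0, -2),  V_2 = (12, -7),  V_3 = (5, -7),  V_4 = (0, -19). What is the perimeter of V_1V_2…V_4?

|V_1V_2| = √((12)² + (-5)²) = √169 = 13
|V_2V_3| = √((-7)² + (0)²) = √49 = 7
|V_3V_4| = √((-5)² + (-12)²) = √169 = 13
|V_4V_1| = √((0)² + (17)²) = √289 = 17
Perimeter = 13 + 7 + 13 + 17 = 50.

50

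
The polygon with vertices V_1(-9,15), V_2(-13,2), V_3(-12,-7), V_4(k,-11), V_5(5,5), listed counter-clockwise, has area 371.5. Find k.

Write out the shoelace sum; only the two edges meeting at V_4 involve k:
2·Area = [((-12)·(-11) − k·(-7)) + (k·5 − 5·(-11))] + 412
       = 12·k + 599 = 743
⇒ k = 12.

12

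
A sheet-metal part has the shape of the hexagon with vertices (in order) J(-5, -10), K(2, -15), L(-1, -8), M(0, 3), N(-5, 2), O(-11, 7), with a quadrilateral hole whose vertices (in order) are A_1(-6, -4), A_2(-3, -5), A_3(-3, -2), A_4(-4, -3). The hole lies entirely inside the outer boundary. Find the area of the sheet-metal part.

100

Outer boundary:
Cross-terms: 95, -31, -3, 15, -13, 145  ⇒  Σ = 208
Area = |Σ|/2 = 104.
Hole:
Apply Gauss's area formula: 2A = Σ (x_i·y_{i+1} − x_{i+1}·y_i), indices taken mod 4.
A_1→A_2: (-6)(-5) − (-3)(-4) = 18
A_2→A_3: (-3)(-2) − (-3)(-5) = -9
A_3→A_4: (-3)(-3) − (-4)(-2) = 1
A_4→A_1: (-4)(-4) − (-6)(-3) = -2
Σ = 8
Area = |Σ|/2 = 4.
Net area = 104 − 4 = 100.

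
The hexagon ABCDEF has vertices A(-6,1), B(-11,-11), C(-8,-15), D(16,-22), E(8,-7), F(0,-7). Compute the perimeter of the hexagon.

|AB| = √((-5)² + (-12)²) = √169 = 13
|BC| = √((3)² + (-4)²) = √25 = 5
|CD| = √((24)² + (-7)²) = √625 = 25
|DE| = √((-8)² + (15)²) = √289 = 17
|EF| = √((-8)² + (0)²) = √64 = 8
|FA| = √((-6)² + (8)²) = √100 = 10
Perimeter = 13 + 5 + 25 + 17 + 8 + 10 = 78.

78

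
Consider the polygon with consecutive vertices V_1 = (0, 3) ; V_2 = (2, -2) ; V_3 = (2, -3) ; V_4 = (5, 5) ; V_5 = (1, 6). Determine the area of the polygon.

22.5

Σ = (-6) + (-2) + (25) + (25) + (3) = 45
Area = |Σ|/2 = 22.5.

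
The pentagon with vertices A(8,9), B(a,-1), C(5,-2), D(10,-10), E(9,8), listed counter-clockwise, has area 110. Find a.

The doubled signed area Σ (x_i y_{i+1} − x_{i+1} y_i) is linear in a.
With a=0 it equals 154; the coefficient of a is -11 (from the two edges through B).
So -11·a + 154 = 2·110 = 220 ⇒ a = -6.

-6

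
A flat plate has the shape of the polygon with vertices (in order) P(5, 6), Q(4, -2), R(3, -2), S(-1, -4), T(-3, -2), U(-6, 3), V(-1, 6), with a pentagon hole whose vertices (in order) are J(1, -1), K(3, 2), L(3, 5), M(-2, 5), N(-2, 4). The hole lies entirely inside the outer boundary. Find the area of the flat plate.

55.5

Outer boundary:
Apply Gauss's area formula: 2A = Σ (x_i·y_{i+1} − x_{i+1}·y_i), indices taken mod 7.
P→Q: (5)(-2) − (4)(6) = -34
Q→R: (4)(-2) − (3)(-2) = -2
R→S: (3)(-4) − (-1)(-2) = -14
S→T: (-1)(-2) − (-3)(-4) = -10
T→U: (-3)(3) − (-6)(-2) = -21
U→V: (-6)(6) − (-1)(3) = -33
V→P: (-1)(6) − (5)(6) = -36
Σ = -150
Area = |Σ|/2 = 75.
Hole:
Apply Gauss's area formula: 2A = Σ (x_i·y_{i+1} − x_{i+1}·y_i), indices taken mod 5.
Cross-terms: 5, 9, 25, 2, -2  ⇒  Σ = 39
Area = |Σ|/2 = 19.5.
Net area = 75 − 19.5 = 55.5.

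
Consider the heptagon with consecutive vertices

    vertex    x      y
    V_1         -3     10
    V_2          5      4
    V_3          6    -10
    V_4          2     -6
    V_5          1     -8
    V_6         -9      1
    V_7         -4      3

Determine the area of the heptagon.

Cross-terms: -62, -74, -16, -10, -71, -23, -31  ⇒  Σ = -287
Area = |Σ|/2 = 143.5.

143.5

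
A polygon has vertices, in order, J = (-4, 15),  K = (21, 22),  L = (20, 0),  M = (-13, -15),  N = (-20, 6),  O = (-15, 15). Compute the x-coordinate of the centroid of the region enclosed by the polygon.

56/79

Apply the shoelace (surveyor's) formula. First the cross-terms c_i = x_i·y_{i+1} − x_{i+1}·y_i:
  -403, -440, -300, -378, -210, -165  ⇒  2A = -1896, A = -948.
Then Σ (x_i + x_{i+1})·c_i = -4032, so x̄ = -4032 / (6·(-948)) = 56/79.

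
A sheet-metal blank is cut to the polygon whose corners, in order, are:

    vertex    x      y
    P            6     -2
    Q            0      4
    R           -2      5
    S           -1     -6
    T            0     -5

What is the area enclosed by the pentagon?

42

Σ = (24) + (8) + (17) + (5) + (30) = 84
Area = |Σ|/2 = 42.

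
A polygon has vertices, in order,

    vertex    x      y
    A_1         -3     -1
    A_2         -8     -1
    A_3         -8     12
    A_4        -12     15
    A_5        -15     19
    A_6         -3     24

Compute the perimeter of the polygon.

66

|A_1A_2| = √((-5)² + (0)²) = √25 = 5
|A_2A_3| = √((0)² + (13)²) = √169 = 13
|A_3A_4| = √((-4)² + (3)²) = √25 = 5
|A_4A_5| = √((-3)² + (4)²) = √25 = 5
|A_5A_6| = √((12)² + (5)²) = √169 = 13
|A_6A_1| = √((0)² + (-25)²) = √625 = 25
Perimeter = 5 + 13 + 5 + 5 + 13 + 25 = 66.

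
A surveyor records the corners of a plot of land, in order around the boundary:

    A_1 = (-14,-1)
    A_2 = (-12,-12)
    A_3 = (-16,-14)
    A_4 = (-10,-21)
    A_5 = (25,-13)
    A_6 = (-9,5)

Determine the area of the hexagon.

535

Σ = (156) + (-24) + (196) + (655) + (8) + (79) = 1070
Area = |Σ|/2 = 535.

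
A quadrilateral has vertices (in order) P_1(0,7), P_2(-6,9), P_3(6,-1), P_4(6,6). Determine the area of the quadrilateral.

Σ = (42) + (-48) + (42) + (42) = 78
Area = |Σ|/2 = 39.

39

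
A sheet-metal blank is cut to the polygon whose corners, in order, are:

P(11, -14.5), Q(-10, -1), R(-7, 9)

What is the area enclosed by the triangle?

Apply Gauss's area formula: 2A = Σ (x_i·y_{i+1} − x_{i+1}·y_i), indices taken mod 3.
P→Q: (11)(-1) − (-10)(-14.5) = -156
Q→R: (-10)(9) − (-7)(-1) = -97
R→P: (-7)(-14.5) − (11)(9) = 2.5
Σ = -250.5
Area = |Σ|/2 = 125.25.

125.25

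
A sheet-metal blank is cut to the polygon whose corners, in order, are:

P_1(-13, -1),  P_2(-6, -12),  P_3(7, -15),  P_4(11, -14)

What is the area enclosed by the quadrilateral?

99

Apply the shoelace (surveyor's) formula: 2A = Σ (x_i·y_{i+1} − x_{i+1}·y_i), indices taken mod 4.
Σ = (150) + (174) + (67) + (-193) = 198
Area = |Σ|/2 = 99.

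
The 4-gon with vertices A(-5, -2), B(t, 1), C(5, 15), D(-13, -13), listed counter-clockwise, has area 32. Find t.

-1

Write out the shoelace sum; only the two edges meeting at B involve t:
2·Area = [((-5)·1 − t·(-2)) + (t·15 − 5·1)] + 91
       = 17·t + 81 = 64
⇒ t = -1.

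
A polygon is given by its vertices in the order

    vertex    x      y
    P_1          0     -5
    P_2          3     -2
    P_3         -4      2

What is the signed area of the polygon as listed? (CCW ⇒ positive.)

16.5

Σ = (15) + (-2) + (20) = 33
Signed area = Σ/2 = 16.5 (positive ⇒ counter-clockwise traversal).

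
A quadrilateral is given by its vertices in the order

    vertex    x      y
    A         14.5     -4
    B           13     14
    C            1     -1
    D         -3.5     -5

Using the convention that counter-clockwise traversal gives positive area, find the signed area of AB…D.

153

Apply the surveyor's formula: 2A = Σ (x_i·y_{i+1} − x_{i+1}·y_i), indices taken mod 4.
Cross-terms: 255, -27, -8.5, 86.5  ⇒  Σ = 306
Signed area = Σ/2 = 153 (positive ⇒ counter-clockwise traversal).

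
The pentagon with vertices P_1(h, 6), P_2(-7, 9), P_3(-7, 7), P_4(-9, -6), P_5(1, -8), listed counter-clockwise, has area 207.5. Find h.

10

Write out the shoelace sum; only the two edges meeting at P_1 involve h:
2·Area = [(1·6 − h·(-8)) + (h·9 − (-7)·6)] + 197
       = 17·h + 245 = 415
⇒ h = 10.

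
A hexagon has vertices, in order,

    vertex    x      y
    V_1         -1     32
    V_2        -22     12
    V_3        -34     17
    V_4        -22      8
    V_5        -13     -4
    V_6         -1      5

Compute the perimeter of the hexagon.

|V_1V_2| = √((-21)² + (-20)²) = √841 = 29
|V_2V_3| = √((-12)² + (5)²) = √169 = 13
|V_3V_4| = √((12)² + (-9)²) = √225 = 15
|V_4V_5| = √((9)² + (-12)²) = √225 = 15
|V_5V_6| = √((12)² + (9)²) = √225 = 15
|V_6V_1| = √((0)² + (27)²) = √729 = 27
Perimeter = 29 + 13 + 15 + 15 + 15 + 27 = 114.

114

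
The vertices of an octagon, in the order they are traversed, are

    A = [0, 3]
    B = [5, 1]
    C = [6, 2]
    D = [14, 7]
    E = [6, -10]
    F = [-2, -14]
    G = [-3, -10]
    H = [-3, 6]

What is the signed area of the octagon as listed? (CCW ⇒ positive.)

Σ = (-15) + (4) + (14) + (-182) + (-104) + (-22) + (-48) + (-9) = -362
Signed area = Σ/2 = -181 (negative ⇒ clockwise traversal).

-181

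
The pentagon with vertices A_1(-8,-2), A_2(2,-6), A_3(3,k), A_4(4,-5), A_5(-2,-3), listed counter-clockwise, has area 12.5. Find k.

-6

Write out the shoelace sum; only the two edges meeting at A_3 involve k:
2·Area = [(2·k − 3·(-6)) + (3·(-5) − 4·k)] + 10
       = -2·k + 13 = 25
⇒ k = -6.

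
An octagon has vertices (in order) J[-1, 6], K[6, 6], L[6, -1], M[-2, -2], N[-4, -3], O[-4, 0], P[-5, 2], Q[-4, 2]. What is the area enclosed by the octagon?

Σ = (-42) + (-42) + (-14) + (-2) + (-12) + (-8) + (-2) + (-22) = -144
Area = |Σ|/2 = 72.

72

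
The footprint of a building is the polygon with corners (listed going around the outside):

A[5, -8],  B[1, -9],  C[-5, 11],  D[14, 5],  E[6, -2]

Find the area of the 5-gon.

Apply the surveyor's formula: 2A = Σ (x_i·y_{i+1} − x_{i+1}·y_i), indices taken mod 5.
Σ = (-37) + (-34) + (-179) + (-58) + (-38) = -346
Area = |Σ|/2 = 173.

173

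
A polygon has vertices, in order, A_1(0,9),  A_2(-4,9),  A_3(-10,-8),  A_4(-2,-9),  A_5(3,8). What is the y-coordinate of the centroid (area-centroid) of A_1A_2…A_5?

Apply the surveyor's formula. First the cross-terms c_i = x_i·y_{i+1} − x_{i+1}·y_i:
  36, 122, 74, 11, 27  ⇒  2A = 270, A = 135.
Then Σ (y_i + y_{i+1})·c_i = -40, so ȳ = -40 / (6·135) = -4/81.

-4/81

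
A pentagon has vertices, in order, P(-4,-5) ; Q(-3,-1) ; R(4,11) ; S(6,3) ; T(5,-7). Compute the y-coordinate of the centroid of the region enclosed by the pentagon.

Apply the shoelace (surveyor's) formula. First the cross-terms c_i = x_i·y_{i+1} − x_{i+1}·y_i:
  -11, -29, -54, -57, -53  ⇒  2A = -204, A = -102.
Then Σ (y_i + y_{i+1})·c_i = -116, so ȳ = -116 / (6·(-102)) = 29/153.

29/153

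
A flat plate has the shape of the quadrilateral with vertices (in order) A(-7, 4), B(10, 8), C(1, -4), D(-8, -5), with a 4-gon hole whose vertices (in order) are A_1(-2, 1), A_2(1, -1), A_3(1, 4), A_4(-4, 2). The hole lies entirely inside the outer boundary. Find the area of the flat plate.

Outer boundary:
Apply the shoelace (surveyor's) formula: 2A = Σ (x_i·y_{i+1} − x_{i+1}·y_i), indices taken mod 4.
Σ = (-96) + (-48) + (-37) + (-67) = -248
Area = |Σ|/2 = 124.
Hole:
Apply Gauss's area formula: 2A = Σ (x_i·y_{i+1} − x_{i+1}·y_i), indices taken mod 4.
Σ = (1) + (5) + (18) + (0) = 24
Area = |Σ|/2 = 12.
Net area = 124 − 12 = 112.

112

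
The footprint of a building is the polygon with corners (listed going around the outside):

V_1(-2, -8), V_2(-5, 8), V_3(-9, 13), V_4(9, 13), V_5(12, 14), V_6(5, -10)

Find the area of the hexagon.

281.5

Σ = (-56) + (7) + (-234) + (-30) + (-190) + (-60) = -563
Area = |Σ|/2 = 281.5.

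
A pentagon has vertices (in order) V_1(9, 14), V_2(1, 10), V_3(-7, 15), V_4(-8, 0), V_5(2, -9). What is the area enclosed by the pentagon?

Σ = (76) + (85) + (120) + (72) + (109) = 462
Area = |Σ|/2 = 231.

231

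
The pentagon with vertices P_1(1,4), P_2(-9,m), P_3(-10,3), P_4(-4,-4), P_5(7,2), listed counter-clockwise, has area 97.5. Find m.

8

Write out the shoelace sum; only the two edges meeting at P_2 involve m:
2·Area = [(1·m − (-9)·4) + ((-9)·3 − (-10)·m)] + 98
       = 11·m + 107 = 195
⇒ m = 8.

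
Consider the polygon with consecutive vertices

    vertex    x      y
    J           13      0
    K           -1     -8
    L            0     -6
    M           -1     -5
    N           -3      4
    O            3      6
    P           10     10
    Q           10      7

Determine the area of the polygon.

Apply Gauss's area formula: 2A = Σ (x_i·y_{i+1} − x_{i+1}·y_i), indices taken mod 8.
Σ = (-104) + (6) + (-6) + (-19) + (-30) + (-30) + (-30) + (-91) = -304
Area = |Σ|/2 = 152.

152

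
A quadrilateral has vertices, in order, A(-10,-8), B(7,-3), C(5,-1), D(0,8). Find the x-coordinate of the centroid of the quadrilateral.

-127/107

Apply the shoelace (surveyor's) formula. First the cross-terms c_i = x_i·y_{i+1} − x_{i+1}·y_i:
  86, 8, 40, 80  ⇒  2A = 214, A = 107.
Then Σ (x_i + x_{i+1})·c_i = -762, so x̄ = -762 / (6·107) = -127/107.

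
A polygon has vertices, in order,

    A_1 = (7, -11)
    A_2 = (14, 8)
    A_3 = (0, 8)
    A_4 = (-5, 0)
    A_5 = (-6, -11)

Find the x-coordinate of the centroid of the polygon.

Apply the shoelace (surveyor's) formula. First the cross-terms c_i = x_i·y_{i+1} − x_{i+1}·y_i:
  210, 112, 40, 55, 143  ⇒  2A = 560, A = 280.
Then Σ (x_i + x_{i+1})·c_i = 5316, so x̄ = 5316 / (6·280) = 443/140.

443/140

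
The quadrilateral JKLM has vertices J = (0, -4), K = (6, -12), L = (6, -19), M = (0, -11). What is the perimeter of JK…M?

|JK| = √((6)² + (-8)²) = √100 = 10
|KL| = √((0)² + (-7)²) = √49 = 7
|LM| = √((-6)² + (8)²) = √100 = 10
|MJ| = √((0)² + (7)²) = √49 = 7
Perimeter = 10 + 7 + 10 + 7 = 34.

34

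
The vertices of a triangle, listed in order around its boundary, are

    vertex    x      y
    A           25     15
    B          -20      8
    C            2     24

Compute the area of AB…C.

283

Cross-terms: 500, -496, -570  ⇒  Σ = -566
Area = |Σ|/2 = 283.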